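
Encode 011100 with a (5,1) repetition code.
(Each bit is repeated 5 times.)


Each bit -> 5 copies

000001111111111111110000000000


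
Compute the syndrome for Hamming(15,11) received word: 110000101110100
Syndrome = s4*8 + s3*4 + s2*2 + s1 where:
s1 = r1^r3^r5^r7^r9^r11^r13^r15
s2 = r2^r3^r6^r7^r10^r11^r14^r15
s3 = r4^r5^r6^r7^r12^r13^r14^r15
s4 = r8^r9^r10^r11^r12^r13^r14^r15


s1=1, s2=0, s3=0, s4=0

Syndrome = 1 (error at position 1)


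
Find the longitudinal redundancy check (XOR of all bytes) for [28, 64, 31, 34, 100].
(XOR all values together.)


XOR chain: 28 ^ 64 ^ 31 ^ 34 ^ 100 = 5

5


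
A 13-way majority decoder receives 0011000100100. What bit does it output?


Ones: 4 out of 13
Threshold: 7

0 (4/13 voted 1)


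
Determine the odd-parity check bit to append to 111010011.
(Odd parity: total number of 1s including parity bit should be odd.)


Number of 1s in data: 6
Parity bit: 1

1


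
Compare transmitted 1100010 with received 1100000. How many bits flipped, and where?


XOR: 0000010

1 error(s) at position(s): 5


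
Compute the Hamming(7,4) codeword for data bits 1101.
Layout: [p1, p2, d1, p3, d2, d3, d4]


Parity bits: p1=1, p2=0, p3=0

1010101


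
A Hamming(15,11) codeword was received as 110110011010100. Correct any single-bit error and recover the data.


Syndrome = 5: error at position 5

Data: 00001010100 (corrected bit 5)


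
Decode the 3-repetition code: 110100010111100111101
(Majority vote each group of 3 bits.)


Groups: 110, 100, 010, 111, 100, 111, 101
Majority votes: 1001011

1001011


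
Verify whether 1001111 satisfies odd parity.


Number of 1s: 5

Yes, parity is correct (5 ones)


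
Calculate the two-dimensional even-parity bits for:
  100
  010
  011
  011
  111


Row parities: 11001
Column parities: 001

Row P: 11001, Col P: 001, Corner: 1


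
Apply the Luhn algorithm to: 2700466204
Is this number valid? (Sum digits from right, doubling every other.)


Luhn sum = 34
34 mod 10 = 4

Invalid (Luhn sum mod 10 = 4)


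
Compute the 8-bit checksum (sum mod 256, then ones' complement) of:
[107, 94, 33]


Sum = 234 mod 256 = 234
Complement = 21

21


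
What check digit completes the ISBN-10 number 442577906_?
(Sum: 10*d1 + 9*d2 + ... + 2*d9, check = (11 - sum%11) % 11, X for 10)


Weighted sum: 252
252 mod 11 = 10

Check digit: 1


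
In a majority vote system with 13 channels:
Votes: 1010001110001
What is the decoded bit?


Ones: 6 out of 13
Threshold: 7

0 (6/13 voted 1)


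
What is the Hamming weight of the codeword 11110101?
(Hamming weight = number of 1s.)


Counting 1s in 11110101

6


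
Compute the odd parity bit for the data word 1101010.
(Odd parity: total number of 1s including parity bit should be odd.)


Number of 1s in data: 4
Parity bit: 1

1


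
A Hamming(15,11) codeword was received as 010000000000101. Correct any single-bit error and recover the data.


Syndrome = 0: no error detected

Data: 00000000101 (no errors)


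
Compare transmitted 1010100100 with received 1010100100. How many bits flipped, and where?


XOR: 0000000000

0 errors (received matches sent)


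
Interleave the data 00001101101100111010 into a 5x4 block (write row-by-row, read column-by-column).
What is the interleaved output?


Matrix:
  0000
  1101
  1011
  0011
  1010
Read columns: 01101010000011101110

01101010000011101110


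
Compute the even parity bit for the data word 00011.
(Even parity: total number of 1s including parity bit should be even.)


Number of 1s in data: 2
Parity bit: 0

0


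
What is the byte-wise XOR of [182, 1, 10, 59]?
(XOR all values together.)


XOR chain: 182 ^ 1 ^ 10 ^ 59 = 134

134


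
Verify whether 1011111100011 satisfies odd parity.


Number of 1s: 9

Yes, parity is correct (9 ones)


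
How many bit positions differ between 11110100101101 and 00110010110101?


XOR: 11000110011000
Count of 1s: 6

6


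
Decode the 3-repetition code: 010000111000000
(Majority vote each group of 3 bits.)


Groups: 010, 000, 111, 000, 000
Majority votes: 00100

00100


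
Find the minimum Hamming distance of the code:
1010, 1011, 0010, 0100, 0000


Comparing all pairs, minimum distance: 1
Can detect 0 errors, correct 0 errors

1


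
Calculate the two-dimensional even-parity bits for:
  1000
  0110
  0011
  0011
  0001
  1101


Row parities: 100011
Column parities: 0010

Row P: 100011, Col P: 0010, Corner: 1


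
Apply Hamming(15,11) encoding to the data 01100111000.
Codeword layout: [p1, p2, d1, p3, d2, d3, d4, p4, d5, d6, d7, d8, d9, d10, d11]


Parity bits: p1=0, p2=1, p3=1, p4=1

010111010111000


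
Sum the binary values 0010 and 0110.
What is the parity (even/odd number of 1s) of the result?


0010 = 2
0110 = 6
Sum = 8 = 1000
1s count = 1

odd parity (1 ones in 1000)


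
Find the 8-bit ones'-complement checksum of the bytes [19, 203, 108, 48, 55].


Sum = 433 mod 256 = 177
Complement = 78

78


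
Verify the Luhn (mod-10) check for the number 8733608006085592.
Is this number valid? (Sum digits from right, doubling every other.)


Luhn sum = 64
64 mod 10 = 4

Invalid (Luhn sum mod 10 = 4)


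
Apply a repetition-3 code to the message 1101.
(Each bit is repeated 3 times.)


Each bit -> 3 copies

111111000111


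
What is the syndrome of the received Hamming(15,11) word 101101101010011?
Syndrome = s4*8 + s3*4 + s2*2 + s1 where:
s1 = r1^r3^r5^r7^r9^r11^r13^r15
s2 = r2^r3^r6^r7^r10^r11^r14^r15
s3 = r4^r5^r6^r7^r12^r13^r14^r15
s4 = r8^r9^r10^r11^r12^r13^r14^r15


s1=0, s2=0, s3=1, s4=0

Syndrome = 4 (error at position 4)


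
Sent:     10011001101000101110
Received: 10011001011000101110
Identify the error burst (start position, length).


XOR: 00000000110000000000

Burst at position 8, length 2


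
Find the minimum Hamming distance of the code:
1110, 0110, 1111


Comparing all pairs, minimum distance: 1
Can detect 0 errors, correct 0 errors

1


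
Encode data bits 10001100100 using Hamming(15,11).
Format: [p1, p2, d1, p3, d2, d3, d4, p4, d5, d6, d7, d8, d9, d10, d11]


Parity bits: p1=1, p2=0, p3=1, p4=1

101100011100100


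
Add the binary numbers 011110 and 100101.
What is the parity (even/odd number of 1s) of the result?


011110 = 30
100101 = 37
Sum = 67 = 1000011
1s count = 3

odd parity (3 ones in 1000011)


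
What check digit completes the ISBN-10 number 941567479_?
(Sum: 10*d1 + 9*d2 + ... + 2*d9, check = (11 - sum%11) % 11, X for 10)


Weighted sum: 295
295 mod 11 = 9

Check digit: 2


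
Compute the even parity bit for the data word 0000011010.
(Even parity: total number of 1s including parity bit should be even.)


Number of 1s in data: 3
Parity bit: 1

1


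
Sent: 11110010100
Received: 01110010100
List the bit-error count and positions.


XOR: 10000000000

1 error(s) at position(s): 0


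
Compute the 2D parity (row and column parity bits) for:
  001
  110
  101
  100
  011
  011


Row parities: 100100
Column parities: 110

Row P: 100100, Col P: 110, Corner: 0


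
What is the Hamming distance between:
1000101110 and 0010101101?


XOR: 1010000011
Count of 1s: 4

4


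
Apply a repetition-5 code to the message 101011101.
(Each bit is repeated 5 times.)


Each bit -> 5 copies

111110000011111000001111111111111110000011111


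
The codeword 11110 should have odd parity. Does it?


Number of 1s: 4

No, parity error (4 ones)


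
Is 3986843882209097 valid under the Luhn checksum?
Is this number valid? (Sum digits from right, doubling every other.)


Luhn sum = 91
91 mod 10 = 1

Invalid (Luhn sum mod 10 = 1)


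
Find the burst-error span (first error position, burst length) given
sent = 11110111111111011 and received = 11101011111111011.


XOR: 00011100000000000

Burst at position 3, length 3


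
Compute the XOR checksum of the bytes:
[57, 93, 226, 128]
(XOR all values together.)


XOR chain: 57 ^ 93 ^ 226 ^ 128 = 6

6


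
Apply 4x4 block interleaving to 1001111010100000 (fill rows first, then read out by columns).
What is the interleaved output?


Matrix:
  1001
  1110
  1010
  0000
Read columns: 1110010001101000

1110010001101000


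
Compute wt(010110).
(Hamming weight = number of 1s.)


Counting 1s in 010110

3


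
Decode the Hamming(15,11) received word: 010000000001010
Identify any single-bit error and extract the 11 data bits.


Syndrome = 0: no error detected

Data: 00000001010 (no errors)


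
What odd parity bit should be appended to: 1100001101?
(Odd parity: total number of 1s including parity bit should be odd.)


Number of 1s in data: 5
Parity bit: 0

0


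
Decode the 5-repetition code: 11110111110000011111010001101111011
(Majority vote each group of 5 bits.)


Groups: 11110, 11111, 00000, 11111, 01000, 11011, 11011
Majority votes: 1101011

1101011


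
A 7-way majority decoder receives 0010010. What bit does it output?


Ones: 2 out of 7
Threshold: 4

0 (2/7 voted 1)


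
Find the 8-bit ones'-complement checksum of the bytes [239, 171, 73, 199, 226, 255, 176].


Sum = 1339 mod 256 = 59
Complement = 196

196


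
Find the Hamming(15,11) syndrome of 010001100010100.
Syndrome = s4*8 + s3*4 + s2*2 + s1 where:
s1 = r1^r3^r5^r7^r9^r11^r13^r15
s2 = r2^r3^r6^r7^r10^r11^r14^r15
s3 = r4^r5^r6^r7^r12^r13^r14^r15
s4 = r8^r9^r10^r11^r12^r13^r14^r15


s1=1, s2=0, s3=1, s4=0

Syndrome = 5 (error at position 5)


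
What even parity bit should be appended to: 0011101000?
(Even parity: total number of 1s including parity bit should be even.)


Number of 1s in data: 4
Parity bit: 0

0


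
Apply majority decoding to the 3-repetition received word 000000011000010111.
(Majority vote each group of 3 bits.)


Groups: 000, 000, 011, 000, 010, 111
Majority votes: 001001

001001


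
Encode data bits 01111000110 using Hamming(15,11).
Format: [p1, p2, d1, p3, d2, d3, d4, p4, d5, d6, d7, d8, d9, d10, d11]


Parity bits: p1=0, p2=1, p3=1, p4=1

010111111000110


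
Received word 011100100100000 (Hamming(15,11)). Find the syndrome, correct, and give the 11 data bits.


Syndrome = 8: error at position 8

Data: 10010100000 (corrected bit 8)


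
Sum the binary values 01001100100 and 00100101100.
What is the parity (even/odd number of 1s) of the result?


01001100100 = 612
00100101100 = 300
Sum = 912 = 1110010000
1s count = 4

even parity (4 ones in 1110010000)


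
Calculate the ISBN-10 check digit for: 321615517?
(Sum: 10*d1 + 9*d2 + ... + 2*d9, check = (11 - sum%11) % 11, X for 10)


Weighted sum: 166
166 mod 11 = 1

Check digit: X


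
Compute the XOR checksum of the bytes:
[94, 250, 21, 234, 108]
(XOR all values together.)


XOR chain: 94 ^ 250 ^ 21 ^ 234 ^ 108 = 55

55


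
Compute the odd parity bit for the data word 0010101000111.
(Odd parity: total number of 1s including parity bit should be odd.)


Number of 1s in data: 6
Parity bit: 1

1


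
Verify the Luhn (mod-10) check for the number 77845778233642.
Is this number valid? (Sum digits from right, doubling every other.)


Luhn sum = 73
73 mod 10 = 3

Invalid (Luhn sum mod 10 = 3)


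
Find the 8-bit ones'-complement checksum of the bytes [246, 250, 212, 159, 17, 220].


Sum = 1104 mod 256 = 80
Complement = 175

175


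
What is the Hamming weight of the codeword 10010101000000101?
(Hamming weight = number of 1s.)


Counting 1s in 10010101000000101

6


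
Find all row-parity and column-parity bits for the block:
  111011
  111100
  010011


Row parities: 101
Column parities: 010100

Row P: 101, Col P: 010100, Corner: 0


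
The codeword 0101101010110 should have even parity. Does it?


Number of 1s: 7

No, parity error (7 ones)


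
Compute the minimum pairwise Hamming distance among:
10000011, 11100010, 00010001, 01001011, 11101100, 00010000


Comparing all pairs, minimum distance: 1
Can detect 0 errors, correct 0 errors

1


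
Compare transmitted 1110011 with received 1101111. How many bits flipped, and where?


XOR: 0011100

3 error(s) at position(s): 2, 3, 4


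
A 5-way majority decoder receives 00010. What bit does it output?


Ones: 1 out of 5
Threshold: 3

0 (1/5 voted 1)


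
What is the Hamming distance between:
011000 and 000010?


XOR: 011010
Count of 1s: 3

3


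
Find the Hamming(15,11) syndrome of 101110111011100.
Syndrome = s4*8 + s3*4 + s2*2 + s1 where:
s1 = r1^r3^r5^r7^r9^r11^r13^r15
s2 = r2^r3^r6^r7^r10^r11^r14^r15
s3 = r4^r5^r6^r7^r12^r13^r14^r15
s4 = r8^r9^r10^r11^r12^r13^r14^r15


s1=1, s2=1, s3=1, s4=1

Syndrome = 15 (error at position 15)


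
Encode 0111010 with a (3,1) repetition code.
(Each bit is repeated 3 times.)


Each bit -> 3 copies

000111111111000111000


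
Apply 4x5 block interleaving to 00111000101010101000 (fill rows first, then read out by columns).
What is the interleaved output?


Matrix:
  00111
  00010
  10101
  01000
Read columns: 00100001101011001010

00100001101011001010


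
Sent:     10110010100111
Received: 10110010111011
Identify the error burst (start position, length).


XOR: 00000000011100

Burst at position 9, length 3


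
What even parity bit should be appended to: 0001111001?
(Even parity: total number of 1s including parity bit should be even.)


Number of 1s in data: 5
Parity bit: 1

1


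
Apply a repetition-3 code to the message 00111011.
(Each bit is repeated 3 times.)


Each bit -> 3 copies

000000111111111000111111


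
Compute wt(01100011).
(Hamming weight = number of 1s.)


Counting 1s in 01100011

4


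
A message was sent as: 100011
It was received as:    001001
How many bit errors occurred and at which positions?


XOR: 101010

3 error(s) at position(s): 0, 2, 4


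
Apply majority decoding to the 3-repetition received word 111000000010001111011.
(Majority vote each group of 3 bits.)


Groups: 111, 000, 000, 010, 001, 111, 011
Majority votes: 1000011

1000011


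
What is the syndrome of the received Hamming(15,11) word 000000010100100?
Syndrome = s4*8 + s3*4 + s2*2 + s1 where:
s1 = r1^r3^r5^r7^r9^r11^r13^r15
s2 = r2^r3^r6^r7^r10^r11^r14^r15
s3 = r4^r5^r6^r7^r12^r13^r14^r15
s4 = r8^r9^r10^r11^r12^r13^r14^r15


s1=1, s2=1, s3=1, s4=1

Syndrome = 15 (error at position 15)


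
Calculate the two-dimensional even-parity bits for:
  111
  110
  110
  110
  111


Row parities: 10001
Column parities: 110

Row P: 10001, Col P: 110, Corner: 0


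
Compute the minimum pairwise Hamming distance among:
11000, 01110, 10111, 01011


Comparing all pairs, minimum distance: 2
Can detect 1 errors, correct 0 errors

2


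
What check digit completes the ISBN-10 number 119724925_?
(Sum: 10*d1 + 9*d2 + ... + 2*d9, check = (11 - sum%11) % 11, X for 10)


Weighted sum: 224
224 mod 11 = 4

Check digit: 7


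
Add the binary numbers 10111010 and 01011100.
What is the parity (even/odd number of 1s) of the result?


10111010 = 186
01011100 = 92
Sum = 278 = 100010110
1s count = 4

even parity (4 ones in 100010110)


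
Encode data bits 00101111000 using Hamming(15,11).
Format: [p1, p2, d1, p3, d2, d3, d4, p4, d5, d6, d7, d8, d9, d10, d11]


Parity bits: p1=0, p2=1, p3=0, p4=0

010001001111000


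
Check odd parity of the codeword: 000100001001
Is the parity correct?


Number of 1s: 3

Yes, parity is correct (3 ones)


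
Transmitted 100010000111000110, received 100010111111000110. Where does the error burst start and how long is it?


XOR: 000000111000000000

Burst at position 6, length 3


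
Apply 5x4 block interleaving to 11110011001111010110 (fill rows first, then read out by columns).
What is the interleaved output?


Matrix:
  1111
  0011
  0011
  1101
  0110
Read columns: 10010100111110111110

10010100111110111110


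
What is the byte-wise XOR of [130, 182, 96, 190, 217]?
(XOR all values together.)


XOR chain: 130 ^ 182 ^ 96 ^ 190 ^ 217 = 51

51


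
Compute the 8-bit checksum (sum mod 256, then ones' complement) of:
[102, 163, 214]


Sum = 479 mod 256 = 223
Complement = 32

32


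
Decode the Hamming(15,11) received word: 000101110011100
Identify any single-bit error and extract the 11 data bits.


Syndrome = 7: error at position 7

Data: 00100011100 (corrected bit 7)


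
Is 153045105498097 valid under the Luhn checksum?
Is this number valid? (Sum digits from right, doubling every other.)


Luhn sum = 56
56 mod 10 = 6

Invalid (Luhn sum mod 10 = 6)


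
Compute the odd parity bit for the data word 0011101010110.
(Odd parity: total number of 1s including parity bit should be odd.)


Number of 1s in data: 7
Parity bit: 0

0


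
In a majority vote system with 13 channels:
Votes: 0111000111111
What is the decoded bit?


Ones: 9 out of 13
Threshold: 7

1 (9/13 voted 1)


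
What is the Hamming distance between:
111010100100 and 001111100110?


XOR: 110101000010
Count of 1s: 5

5


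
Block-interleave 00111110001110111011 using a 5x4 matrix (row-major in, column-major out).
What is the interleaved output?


Matrix:
  0011
  1110
  0011
  1011
  1011
Read columns: 01011010001111110111

01011010001111110111


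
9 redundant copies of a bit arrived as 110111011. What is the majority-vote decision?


Ones: 7 out of 9
Threshold: 5

1 (7/9 voted 1)


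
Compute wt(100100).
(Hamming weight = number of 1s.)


Counting 1s in 100100

2


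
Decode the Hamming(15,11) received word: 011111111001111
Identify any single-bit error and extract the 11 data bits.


Syndrome = 0: no error detected

Data: 11111001111 (no errors)


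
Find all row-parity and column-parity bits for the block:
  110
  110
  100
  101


Row parities: 0010
Column parities: 001

Row P: 0010, Col P: 001, Corner: 1


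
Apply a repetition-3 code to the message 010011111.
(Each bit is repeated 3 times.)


Each bit -> 3 copies

000111000000111111111111111


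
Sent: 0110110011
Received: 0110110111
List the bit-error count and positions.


XOR: 0000000100

1 error(s) at position(s): 7


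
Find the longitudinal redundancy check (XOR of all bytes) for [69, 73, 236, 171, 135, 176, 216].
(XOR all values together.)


XOR chain: 69 ^ 73 ^ 236 ^ 171 ^ 135 ^ 176 ^ 216 = 164

164


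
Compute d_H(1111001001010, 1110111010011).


XOR: 0001110011001
Count of 1s: 6

6


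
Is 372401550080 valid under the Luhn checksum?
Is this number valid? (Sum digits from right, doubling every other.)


Luhn sum = 35
35 mod 10 = 5

Invalid (Luhn sum mod 10 = 5)


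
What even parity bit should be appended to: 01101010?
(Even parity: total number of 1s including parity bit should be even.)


Number of 1s in data: 4
Parity bit: 0

0


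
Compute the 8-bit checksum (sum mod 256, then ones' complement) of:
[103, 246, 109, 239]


Sum = 697 mod 256 = 185
Complement = 70

70


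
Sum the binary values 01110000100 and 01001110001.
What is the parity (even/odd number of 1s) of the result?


01110000100 = 900
01001110001 = 625
Sum = 1525 = 10111110101
1s count = 8

even parity (8 ones in 10111110101)


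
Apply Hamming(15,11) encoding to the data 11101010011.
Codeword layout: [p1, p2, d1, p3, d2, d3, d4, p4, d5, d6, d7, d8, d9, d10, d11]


Parity bits: p1=1, p2=1, p3=0, p4=0

111011001010011


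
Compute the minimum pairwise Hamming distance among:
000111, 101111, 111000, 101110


Comparing all pairs, minimum distance: 1
Can detect 0 errors, correct 0 errors

1


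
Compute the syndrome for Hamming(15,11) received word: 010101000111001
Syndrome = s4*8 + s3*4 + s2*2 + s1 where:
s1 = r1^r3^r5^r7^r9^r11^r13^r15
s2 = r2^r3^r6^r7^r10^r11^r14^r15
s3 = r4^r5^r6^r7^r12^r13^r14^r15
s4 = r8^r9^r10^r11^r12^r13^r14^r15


s1=0, s2=1, s3=0, s4=0

Syndrome = 2 (error at position 2)


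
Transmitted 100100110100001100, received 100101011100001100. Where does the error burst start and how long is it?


XOR: 000001101000000000

Burst at position 5, length 4


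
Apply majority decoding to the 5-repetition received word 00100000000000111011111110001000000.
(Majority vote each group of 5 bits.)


Groups: 00100, 00000, 00001, 11011, 11111, 00010, 00000
Majority votes: 0001100

0001100


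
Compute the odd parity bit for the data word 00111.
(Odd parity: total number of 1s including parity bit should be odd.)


Number of 1s in data: 3
Parity bit: 0

0


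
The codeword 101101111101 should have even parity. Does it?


Number of 1s: 9

No, parity error (9 ones)


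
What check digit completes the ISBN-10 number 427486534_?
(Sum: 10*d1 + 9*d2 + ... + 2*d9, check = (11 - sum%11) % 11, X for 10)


Weighted sum: 257
257 mod 11 = 4

Check digit: 7


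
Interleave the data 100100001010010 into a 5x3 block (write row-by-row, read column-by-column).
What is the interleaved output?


Matrix:
  100
  100
  001
  010
  010
Read columns: 110000001100100

110000001100100


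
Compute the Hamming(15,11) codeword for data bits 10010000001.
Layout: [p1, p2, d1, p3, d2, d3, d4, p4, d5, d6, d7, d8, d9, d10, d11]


Parity bits: p1=1, p2=1, p3=0, p4=1

111000110000001


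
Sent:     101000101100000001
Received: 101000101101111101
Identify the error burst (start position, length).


XOR: 000000000001111100

Burst at position 11, length 5


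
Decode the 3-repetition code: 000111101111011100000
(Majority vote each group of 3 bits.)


Groups: 000, 111, 101, 111, 011, 100, 000
Majority votes: 0111100

0111100


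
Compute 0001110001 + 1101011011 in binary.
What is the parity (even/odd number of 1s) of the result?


0001110001 = 113
1101011011 = 859
Sum = 972 = 1111001100
1s count = 6

even parity (6 ones in 1111001100)


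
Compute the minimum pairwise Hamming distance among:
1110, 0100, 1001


Comparing all pairs, minimum distance: 2
Can detect 1 errors, correct 0 errors

2


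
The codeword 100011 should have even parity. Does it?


Number of 1s: 3

No, parity error (3 ones)


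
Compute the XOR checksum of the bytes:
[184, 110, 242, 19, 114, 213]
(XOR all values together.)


XOR chain: 184 ^ 110 ^ 242 ^ 19 ^ 114 ^ 213 = 144

144


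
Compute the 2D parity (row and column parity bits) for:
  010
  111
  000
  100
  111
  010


Row parities: 110111
Column parities: 100

Row P: 110111, Col P: 100, Corner: 1


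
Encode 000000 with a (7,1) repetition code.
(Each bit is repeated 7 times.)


Each bit -> 7 copies

000000000000000000000000000000000000000000


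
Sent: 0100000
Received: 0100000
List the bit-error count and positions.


XOR: 0000000

0 errors (received matches sent)


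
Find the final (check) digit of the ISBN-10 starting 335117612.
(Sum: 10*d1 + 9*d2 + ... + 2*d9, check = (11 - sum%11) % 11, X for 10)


Weighted sum: 176
176 mod 11 = 0

Check digit: 0


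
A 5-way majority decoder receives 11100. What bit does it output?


Ones: 3 out of 5
Threshold: 3

1 (3/5 voted 1)


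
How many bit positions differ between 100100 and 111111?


XOR: 011011
Count of 1s: 4

4


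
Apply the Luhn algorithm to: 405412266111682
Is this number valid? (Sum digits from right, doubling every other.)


Luhn sum = 53
53 mod 10 = 3

Invalid (Luhn sum mod 10 = 3)


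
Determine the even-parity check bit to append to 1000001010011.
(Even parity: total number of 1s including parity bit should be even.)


Number of 1s in data: 5
Parity bit: 1

1


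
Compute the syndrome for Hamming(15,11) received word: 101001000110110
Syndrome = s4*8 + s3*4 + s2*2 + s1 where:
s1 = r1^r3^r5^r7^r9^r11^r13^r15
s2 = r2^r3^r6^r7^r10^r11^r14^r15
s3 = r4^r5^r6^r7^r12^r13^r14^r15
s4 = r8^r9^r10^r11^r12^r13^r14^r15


s1=0, s2=1, s3=1, s4=0

Syndrome = 6 (error at position 6)


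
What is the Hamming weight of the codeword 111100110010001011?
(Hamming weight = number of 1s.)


Counting 1s in 111100110010001011

10


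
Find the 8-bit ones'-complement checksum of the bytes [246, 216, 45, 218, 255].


Sum = 980 mod 256 = 212
Complement = 43

43


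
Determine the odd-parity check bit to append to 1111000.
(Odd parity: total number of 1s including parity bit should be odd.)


Number of 1s in data: 4
Parity bit: 1

1


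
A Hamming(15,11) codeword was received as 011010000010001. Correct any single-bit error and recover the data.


Syndrome = 0: no error detected

Data: 11000010001 (no errors)


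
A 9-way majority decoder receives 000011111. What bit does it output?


Ones: 5 out of 9
Threshold: 5

1 (5/9 voted 1)


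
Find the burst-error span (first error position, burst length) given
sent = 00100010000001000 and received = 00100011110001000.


XOR: 00000001110000000

Burst at position 7, length 3


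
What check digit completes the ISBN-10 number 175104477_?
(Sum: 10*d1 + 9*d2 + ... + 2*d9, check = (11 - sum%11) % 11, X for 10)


Weighted sum: 191
191 mod 11 = 4

Check digit: 7


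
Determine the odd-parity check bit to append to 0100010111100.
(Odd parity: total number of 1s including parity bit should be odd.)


Number of 1s in data: 6
Parity bit: 1

1


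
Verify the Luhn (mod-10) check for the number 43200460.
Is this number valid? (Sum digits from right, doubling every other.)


Luhn sum = 22
22 mod 10 = 2

Invalid (Luhn sum mod 10 = 2)


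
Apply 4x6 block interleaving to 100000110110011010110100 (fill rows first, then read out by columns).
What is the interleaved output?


Matrix:
  100000
  110110
  011010
  110100
Read columns: 110101110010010101100000

110101110010010101100000


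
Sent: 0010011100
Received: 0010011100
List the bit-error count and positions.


XOR: 0000000000

0 errors (received matches sent)


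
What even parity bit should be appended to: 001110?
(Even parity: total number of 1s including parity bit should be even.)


Number of 1s in data: 3
Parity bit: 1

1


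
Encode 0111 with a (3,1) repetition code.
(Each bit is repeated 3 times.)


Each bit -> 3 copies

000111111111


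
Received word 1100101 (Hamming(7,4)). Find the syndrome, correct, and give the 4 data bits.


Syndrome = 1: error at position 1

Data: 0101 (corrected bit 1)


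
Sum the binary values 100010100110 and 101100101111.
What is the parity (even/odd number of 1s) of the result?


100010100110 = 2214
101100101111 = 2863
Sum = 5077 = 1001111010101
1s count = 8

even parity (8 ones in 1001111010101)


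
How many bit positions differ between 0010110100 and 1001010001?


XOR: 1011100101
Count of 1s: 6

6


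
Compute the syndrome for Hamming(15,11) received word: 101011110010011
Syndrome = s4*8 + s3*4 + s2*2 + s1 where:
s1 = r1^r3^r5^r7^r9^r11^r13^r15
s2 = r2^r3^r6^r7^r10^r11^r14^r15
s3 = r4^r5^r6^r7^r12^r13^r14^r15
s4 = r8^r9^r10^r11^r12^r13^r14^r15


s1=0, s2=0, s3=1, s4=0

Syndrome = 4 (error at position 4)


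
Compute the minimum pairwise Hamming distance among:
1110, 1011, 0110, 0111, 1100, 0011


Comparing all pairs, minimum distance: 1
Can detect 0 errors, correct 0 errors

1


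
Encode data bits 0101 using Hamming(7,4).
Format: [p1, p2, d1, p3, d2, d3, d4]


Parity bits: p1=0, p2=1, p3=0

0100101


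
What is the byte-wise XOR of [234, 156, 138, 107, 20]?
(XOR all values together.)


XOR chain: 234 ^ 156 ^ 138 ^ 107 ^ 20 = 131

131


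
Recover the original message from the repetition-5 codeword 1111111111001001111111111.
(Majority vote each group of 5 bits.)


Groups: 11111, 11111, 00100, 11111, 11111
Majority votes: 11011

11011


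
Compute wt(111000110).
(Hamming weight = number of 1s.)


Counting 1s in 111000110

5


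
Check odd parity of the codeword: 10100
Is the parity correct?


Number of 1s: 2

No, parity error (2 ones)


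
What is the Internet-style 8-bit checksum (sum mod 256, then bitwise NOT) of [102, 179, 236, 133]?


Sum = 650 mod 256 = 138
Complement = 117

117


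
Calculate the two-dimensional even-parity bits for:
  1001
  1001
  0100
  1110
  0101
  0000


Row parities: 001100
Column parities: 1111

Row P: 001100, Col P: 1111, Corner: 0


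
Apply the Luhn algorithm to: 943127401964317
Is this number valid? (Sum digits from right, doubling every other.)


Luhn sum = 69
69 mod 10 = 9

Invalid (Luhn sum mod 10 = 9)


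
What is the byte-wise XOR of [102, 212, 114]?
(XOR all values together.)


XOR chain: 102 ^ 212 ^ 114 = 192

192


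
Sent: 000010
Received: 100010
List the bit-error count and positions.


XOR: 100000

1 error(s) at position(s): 0


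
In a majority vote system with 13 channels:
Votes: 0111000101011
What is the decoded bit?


Ones: 7 out of 13
Threshold: 7

1 (7/13 voted 1)


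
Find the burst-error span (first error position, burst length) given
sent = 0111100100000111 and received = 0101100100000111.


XOR: 0010000000000000

Burst at position 2, length 1


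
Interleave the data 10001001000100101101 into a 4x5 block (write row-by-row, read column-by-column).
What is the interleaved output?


Matrix:
  10001
  00100
  01001
  01101
Read columns: 10000011010100001011

10000011010100001011


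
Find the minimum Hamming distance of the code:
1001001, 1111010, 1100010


Comparing all pairs, minimum distance: 2
Can detect 1 errors, correct 0 errors

2


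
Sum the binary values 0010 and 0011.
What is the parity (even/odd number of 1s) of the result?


0010 = 2
0011 = 3
Sum = 5 = 101
1s count = 2

even parity (2 ones in 101)


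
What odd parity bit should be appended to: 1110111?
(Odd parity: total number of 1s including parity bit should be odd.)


Number of 1s in data: 6
Parity bit: 1

1


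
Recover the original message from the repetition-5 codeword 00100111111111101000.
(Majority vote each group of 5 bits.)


Groups: 00100, 11111, 11111, 01000
Majority votes: 0110

0110


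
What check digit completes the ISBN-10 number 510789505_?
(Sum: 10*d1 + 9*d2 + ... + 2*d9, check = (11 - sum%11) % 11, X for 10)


Weighted sum: 231
231 mod 11 = 0

Check digit: 0


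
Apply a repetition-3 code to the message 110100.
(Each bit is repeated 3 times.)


Each bit -> 3 copies

111111000111000000


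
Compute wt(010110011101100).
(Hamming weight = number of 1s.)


Counting 1s in 010110011101100

8


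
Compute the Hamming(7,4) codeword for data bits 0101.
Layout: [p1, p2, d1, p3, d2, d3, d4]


Parity bits: p1=0, p2=1, p3=0

0100101


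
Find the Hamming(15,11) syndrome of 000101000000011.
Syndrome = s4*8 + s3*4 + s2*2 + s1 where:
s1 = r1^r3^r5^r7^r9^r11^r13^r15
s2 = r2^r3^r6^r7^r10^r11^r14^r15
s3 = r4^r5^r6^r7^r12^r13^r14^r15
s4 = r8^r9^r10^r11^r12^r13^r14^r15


s1=1, s2=1, s3=0, s4=0

Syndrome = 3 (error at position 3)


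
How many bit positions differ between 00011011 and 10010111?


XOR: 10001100
Count of 1s: 3

3


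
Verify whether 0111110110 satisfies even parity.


Number of 1s: 7

No, parity error (7 ones)


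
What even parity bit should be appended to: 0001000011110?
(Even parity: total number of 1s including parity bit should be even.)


Number of 1s in data: 5
Parity bit: 1

1


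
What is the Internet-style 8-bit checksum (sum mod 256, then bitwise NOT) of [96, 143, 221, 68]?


Sum = 528 mod 256 = 16
Complement = 239

239


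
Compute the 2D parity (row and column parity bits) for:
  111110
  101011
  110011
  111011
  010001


Row parities: 10010
Column parities: 001100

Row P: 10010, Col P: 001100, Corner: 0


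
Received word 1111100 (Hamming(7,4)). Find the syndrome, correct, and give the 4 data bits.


Syndrome = 1: error at position 1

Data: 1100 (corrected bit 1)


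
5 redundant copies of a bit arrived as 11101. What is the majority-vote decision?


Ones: 4 out of 5
Threshold: 3

1 (4/5 voted 1)


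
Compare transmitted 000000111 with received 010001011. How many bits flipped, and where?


XOR: 010001100

3 error(s) at position(s): 1, 5, 6


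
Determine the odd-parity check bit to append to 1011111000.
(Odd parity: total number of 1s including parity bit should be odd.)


Number of 1s in data: 6
Parity bit: 1

1


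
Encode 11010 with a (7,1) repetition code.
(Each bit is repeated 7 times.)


Each bit -> 7 copies

11111111111111000000011111110000000


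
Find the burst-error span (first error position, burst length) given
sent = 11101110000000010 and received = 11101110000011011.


XOR: 00000000000011001

Burst at position 12, length 5


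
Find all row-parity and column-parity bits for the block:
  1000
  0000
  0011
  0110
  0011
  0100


Row parities: 100001
Column parities: 1010

Row P: 100001, Col P: 1010, Corner: 0


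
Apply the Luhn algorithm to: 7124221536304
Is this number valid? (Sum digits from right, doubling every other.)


Luhn sum = 40
40 mod 10 = 0

Valid (Luhn sum mod 10 = 0)


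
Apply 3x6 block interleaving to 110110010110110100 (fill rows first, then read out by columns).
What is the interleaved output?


Matrix:
  110110
  010110
  110100
Read columns: 101111000111110000

101111000111110000


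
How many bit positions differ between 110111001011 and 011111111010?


XOR: 101000110001
Count of 1s: 5

5


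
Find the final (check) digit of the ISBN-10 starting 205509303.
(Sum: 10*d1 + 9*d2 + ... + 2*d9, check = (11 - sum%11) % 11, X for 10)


Weighted sum: 158
158 mod 11 = 4

Check digit: 7


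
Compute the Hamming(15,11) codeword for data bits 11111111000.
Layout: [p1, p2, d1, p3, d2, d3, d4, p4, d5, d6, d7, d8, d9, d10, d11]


Parity bits: p1=1, p2=1, p3=0, p4=0

111011101111000


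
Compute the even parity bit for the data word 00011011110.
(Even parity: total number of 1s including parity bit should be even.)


Number of 1s in data: 6
Parity bit: 0

0


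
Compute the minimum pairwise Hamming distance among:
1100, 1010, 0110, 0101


Comparing all pairs, minimum distance: 2
Can detect 1 errors, correct 0 errors

2


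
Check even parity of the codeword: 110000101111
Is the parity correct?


Number of 1s: 7

No, parity error (7 ones)


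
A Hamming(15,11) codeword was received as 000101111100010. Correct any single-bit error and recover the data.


Syndrome = 0: no error detected

Data: 00111100010 (no errors)


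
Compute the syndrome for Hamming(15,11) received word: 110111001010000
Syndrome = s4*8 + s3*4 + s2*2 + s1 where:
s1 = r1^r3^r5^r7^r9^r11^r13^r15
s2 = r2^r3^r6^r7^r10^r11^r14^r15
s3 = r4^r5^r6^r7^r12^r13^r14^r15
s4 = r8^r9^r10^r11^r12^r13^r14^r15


s1=0, s2=1, s3=1, s4=0

Syndrome = 6 (error at position 6)


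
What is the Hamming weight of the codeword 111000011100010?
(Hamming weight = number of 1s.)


Counting 1s in 111000011100010

7


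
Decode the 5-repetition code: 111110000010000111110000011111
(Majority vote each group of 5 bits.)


Groups: 11111, 00000, 10000, 11111, 00000, 11111
Majority votes: 100101

100101


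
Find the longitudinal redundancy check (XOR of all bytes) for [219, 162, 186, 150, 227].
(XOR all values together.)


XOR chain: 219 ^ 162 ^ 186 ^ 150 ^ 227 = 182

182


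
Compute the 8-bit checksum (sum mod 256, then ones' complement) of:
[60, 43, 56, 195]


Sum = 354 mod 256 = 98
Complement = 157

157


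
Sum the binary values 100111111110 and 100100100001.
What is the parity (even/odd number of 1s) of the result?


100111111110 = 2558
100100100001 = 2337
Sum = 4895 = 1001100011111
1s count = 8

even parity (8 ones in 1001100011111)


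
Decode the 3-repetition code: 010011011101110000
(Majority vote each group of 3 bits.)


Groups: 010, 011, 011, 101, 110, 000
Majority votes: 011110

011110


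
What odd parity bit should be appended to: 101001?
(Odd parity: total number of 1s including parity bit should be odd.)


Number of 1s in data: 3
Parity bit: 0

0


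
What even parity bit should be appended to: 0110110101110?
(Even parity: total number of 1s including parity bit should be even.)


Number of 1s in data: 8
Parity bit: 0

0


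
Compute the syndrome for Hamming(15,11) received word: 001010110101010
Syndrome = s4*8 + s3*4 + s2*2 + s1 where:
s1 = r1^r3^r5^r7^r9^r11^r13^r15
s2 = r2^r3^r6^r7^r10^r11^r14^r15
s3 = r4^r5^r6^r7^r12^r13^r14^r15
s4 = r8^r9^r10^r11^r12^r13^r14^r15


s1=1, s2=0, s3=0, s4=0

Syndrome = 1 (error at position 1)


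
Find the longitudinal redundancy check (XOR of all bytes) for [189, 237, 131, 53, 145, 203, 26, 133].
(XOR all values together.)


XOR chain: 189 ^ 237 ^ 131 ^ 53 ^ 145 ^ 203 ^ 26 ^ 133 = 35

35


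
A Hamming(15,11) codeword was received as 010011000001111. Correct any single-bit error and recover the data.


Syndrome = 1: error at position 1

Data: 01100001111 (corrected bit 1)


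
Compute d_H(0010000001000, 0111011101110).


XOR: 0101011100110
Count of 1s: 7

7


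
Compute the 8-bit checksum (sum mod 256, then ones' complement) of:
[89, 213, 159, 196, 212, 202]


Sum = 1071 mod 256 = 47
Complement = 208

208


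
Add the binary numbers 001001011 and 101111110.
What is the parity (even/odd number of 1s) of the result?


001001011 = 75
101111110 = 382
Sum = 457 = 111001001
1s count = 5

odd parity (5 ones in 111001001)


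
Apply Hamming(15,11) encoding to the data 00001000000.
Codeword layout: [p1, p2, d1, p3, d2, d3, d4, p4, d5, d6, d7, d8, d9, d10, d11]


Parity bits: p1=1, p2=0, p3=0, p4=1

100000011000000


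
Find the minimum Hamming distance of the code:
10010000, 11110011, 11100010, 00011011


Comparing all pairs, minimum distance: 2
Can detect 1 errors, correct 0 errors

2


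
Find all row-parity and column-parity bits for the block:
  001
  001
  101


Row parities: 110
Column parities: 101

Row P: 110, Col P: 101, Corner: 0


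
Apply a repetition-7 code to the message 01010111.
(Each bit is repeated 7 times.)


Each bit -> 7 copies

00000001111111000000011111110000000111111111111111111111


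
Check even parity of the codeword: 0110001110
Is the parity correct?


Number of 1s: 5

No, parity error (5 ones)


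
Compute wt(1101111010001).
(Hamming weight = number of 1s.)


Counting 1s in 1101111010001

8


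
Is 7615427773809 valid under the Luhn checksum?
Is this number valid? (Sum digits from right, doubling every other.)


Luhn sum = 62
62 mod 10 = 2

Invalid (Luhn sum mod 10 = 2)


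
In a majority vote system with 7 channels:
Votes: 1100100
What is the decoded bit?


Ones: 3 out of 7
Threshold: 4

0 (3/7 voted 1)


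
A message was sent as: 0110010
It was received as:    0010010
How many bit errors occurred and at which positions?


XOR: 0100000

1 error(s) at position(s): 1


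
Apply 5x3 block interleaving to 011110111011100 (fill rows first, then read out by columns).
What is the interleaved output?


Matrix:
  011
  110
  111
  011
  100
Read columns: 011011111010110

011011111010110


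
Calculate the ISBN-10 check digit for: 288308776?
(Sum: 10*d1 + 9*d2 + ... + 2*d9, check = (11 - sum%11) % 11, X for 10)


Weighted sum: 278
278 mod 11 = 3

Check digit: 8


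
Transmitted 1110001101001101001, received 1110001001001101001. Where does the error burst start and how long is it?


XOR: 0000000100000000000

Burst at position 7, length 1


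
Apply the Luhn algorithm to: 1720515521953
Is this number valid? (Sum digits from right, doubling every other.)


Luhn sum = 38
38 mod 10 = 8

Invalid (Luhn sum mod 10 = 8)


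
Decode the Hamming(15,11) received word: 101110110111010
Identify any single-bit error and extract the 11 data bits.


Syndrome = 15: error at position 15

Data: 11010111011 (corrected bit 15)
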